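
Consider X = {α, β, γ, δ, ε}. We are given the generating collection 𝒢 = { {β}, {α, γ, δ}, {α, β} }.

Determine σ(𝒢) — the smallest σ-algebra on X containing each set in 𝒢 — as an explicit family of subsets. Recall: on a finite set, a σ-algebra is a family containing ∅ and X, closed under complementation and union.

|σ(𝒢)| = 16.  σ(𝒢) = { {}, {α}, {β}, {ε}, {α, β}, {α, ε}, {β, ε}, {γ, δ}, {α, β, ε}, {α, γ, δ}, {β, γ, δ}, {γ, δ, ε}, {α, β, γ, δ}, {α, γ, δ, ε}, {β, γ, δ, ε}, X }

Working:
Take S₀ = 𝒢 ∪ {∅, X} = { {}, {β}, {α, β}, {α, γ, δ}, X }.
Step 1: +4 →
  {β, ε}  = X∖{α, γ, δ}
  {γ, δ, ε}  = X∖{α, β}
  {α, β, γ, δ}  = {α, γ, δ} ∪ {α, β}
  {α, γ, δ, ε}  = X∖{β}
  |family| = 9
Step 2: 3 new —
  {ε}  = X∖{α, β, γ, δ}
  {α, β, ε}  = {β, ε} ∪ {α, β}
  {β, γ, δ, ε}  = {β, ε} ∪ {γ, δ, ε}
  |family| = 12
Step 3 adds 2:
  {α}  = X∖{β, γ, δ, ε}
  {γ, δ}  = X∖{α, β, ε}
  |family| = 14
Step 4 (2 new):
  {α, ε}  = {ε} ∪ {α}
  {β, γ, δ}  = {γ, δ} ∪ {β}
  |family| = 16
Step 5 adds nothing — fixpoint reached.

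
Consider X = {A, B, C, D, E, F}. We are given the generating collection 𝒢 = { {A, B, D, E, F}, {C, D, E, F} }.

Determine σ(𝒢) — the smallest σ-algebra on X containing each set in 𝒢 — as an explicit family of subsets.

Start: 𝒢 ∪ {∅, X} = { ∅, {C, D, E, F}, {A, B, D, E, F}, X }.
Iteration 1. New:
  {C}  = X∖{A, B, D, E, F}
  {A, B}  = X∖{C, D, E, F}
  |family| = 6
Iteration 2: 1 new —
  {A, B, C}  = {C} ∪ {A, B}
  |family| = 7
Iteration 3 adds 1:
  {D, E, F}  = X∖{A, B, C}
  |family| = 8
Iteration 4: stable.

Hence σ(𝒢) has 8 members: { ∅, {C}, {A, B}, {A, B, C}, {D, E, F}, {C, D, E, F}, {A, B, D, E, F}, X }.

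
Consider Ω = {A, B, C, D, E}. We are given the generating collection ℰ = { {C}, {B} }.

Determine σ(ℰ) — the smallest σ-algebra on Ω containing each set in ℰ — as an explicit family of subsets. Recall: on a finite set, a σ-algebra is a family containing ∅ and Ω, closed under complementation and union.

σ(ℰ) (8 sets): { {}, {B}, {C}, {B,C}, {A,D,E}, {A,B,D,E}, {A,C,D,E}, Ω }

Working:
Initial family (4 sets): { {}, {B}, {C}, Ω }.
Round 1 (3 new):
  {B,C}  = {C} ∪ {B}
  {A,B,D,E}  = ᶜ of {C}
  {A,C,D,E}  = ᶜ of {B}
  [7 total]
Round 2 adds 1:
  {A,D,E}  = ᶜ of {B,C}
  [8 total]
Round 3: stable.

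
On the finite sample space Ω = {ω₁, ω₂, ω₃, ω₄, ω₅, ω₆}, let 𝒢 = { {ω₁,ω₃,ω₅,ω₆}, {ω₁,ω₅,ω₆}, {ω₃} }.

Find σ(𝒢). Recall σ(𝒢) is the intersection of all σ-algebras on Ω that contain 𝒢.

Begin from { {}, {ω₃}, {ω₁,ω₅,ω₆}, {ω₁,ω₃,ω₅,ω₆}, Ω } (that is, 𝒢 plus ∅ and Ω).
Round 1: 3 new —
  {ω₂,ω₄}  = complement {ω₁,ω₃,ω₅,ω₆}
  {ω₂,ω₃,ω₄}  = complement {ω₁,ω₅,ω₆}
  {ω₁,ω₂,ω₄,ω₅,ω₆}  = complement {ω₃}
  |family| = 8
After Round 2 the family is unchanged; done.

|σ(𝒢)| = 8.  σ(𝒢) = { {}, {ω₃}, {ω₂,ω₄}, {ω₁,ω₅,ω₆}, {ω₂,ω₃,ω₄}, {ω₁,ω₃,ω₅,ω₆}, {ω₁,ω₂,ω₄,ω₅,ω₆}, Ω }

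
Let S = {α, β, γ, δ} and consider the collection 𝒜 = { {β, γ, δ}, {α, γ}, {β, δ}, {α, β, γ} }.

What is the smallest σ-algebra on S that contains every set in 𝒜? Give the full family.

Take S₀ = 𝒜 ∪ {∅, S} = { {}, {α, γ}, {β, δ}, {α, β, γ}, {β, γ, δ}, S }.
Round 1 (2 new):
  {α}  = complement {β, γ, δ}
  {δ}  = complement {α, β, γ}
  — 8 sets.
Round 2: 3 new —
  {α, δ}  = {δ} ∪ {α}
  {α, β, δ}  = {β, δ} ∪ {α}
  {α, γ, δ}  = {δ} ∪ {α, γ}
  — 11 sets.
Round 3: 3 new —
  {β}  = complement {α, γ, δ}
  {γ}  = complement {α, β, δ}
  {β, γ}  = complement {α, δ}
  — 14 sets.
Round 4: +2 →
  {α, β}  = {β} ∪ {α}
  {γ, δ}  = {γ} ∪ {δ}
  — 16 sets.
After Round 5 the family is unchanged; done.

|σ(𝒜)| = 16.  σ(𝒜) = { {}, {α}, {β}, {γ}, {δ}, {α, β}, {α, γ}, {α, δ}, {β, γ}, {β, δ}, {γ, δ}, {α, β, γ}, {α, β, δ}, {α, γ, δ}, {β, γ, δ}, S }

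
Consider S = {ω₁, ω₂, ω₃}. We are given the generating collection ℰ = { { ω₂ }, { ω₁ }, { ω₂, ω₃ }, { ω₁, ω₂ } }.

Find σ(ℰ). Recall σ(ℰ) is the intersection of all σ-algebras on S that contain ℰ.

|σ(ℰ)| = 8.  σ(ℰ) = { ∅, { ω₁ }, { ω₂ }, { ω₃ }, { ω₁, ω₂ }, { ω₁, ω₃ }, { ω₂, ω₃ }, S }

Derivation:
Begin from { ∅, { ω₁ }, { ω₂ }, { ω₁, ω₂ }, { ω₂, ω₃ }, S } (that is, ℰ plus ∅ and S).
Iteration 1: 2 new —
  { ω₃ }  = complement { ω₁, ω₂ }
  { ω₁, ω₃ }  = complement { ω₂ }
  [8 total]
Iteration 2: no new sets; the family is a σ-algebra.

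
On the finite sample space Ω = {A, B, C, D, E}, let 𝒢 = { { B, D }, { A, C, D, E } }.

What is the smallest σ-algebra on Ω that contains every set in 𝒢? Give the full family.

|σ(𝒢)| = 8.  σ(𝒢) = { ∅, { B }, { D }, { B, D }, { A, C, E }, { A, B, C, E }, { A, C, D, E }, Ω }

Check:
Start: 𝒢 ∪ {∅, Ω} = { ∅, { B, D }, { A, C, D, E }, Ω }.
Pass 1: +2 →
  { B }  = Ω∖{ A, C, D, E }
  { A, C, E }  = Ω∖{ B, D }
Pass 2: 1 new —
  { A, B, C, E }  = { A, C, E } ∪ { B }
Pass 3 (1 new):
  { D }  = Ω∖{ A, B, C, E }
Pass 4 adds nothing — fixpoint reached.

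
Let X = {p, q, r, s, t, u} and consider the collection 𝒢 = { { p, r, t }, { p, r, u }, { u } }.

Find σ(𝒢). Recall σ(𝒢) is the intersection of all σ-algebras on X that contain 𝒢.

Take S₀ = 𝒢 ∪ {∅, X} = { {  }, { u }, { p, r, t }, { p, r, u }, X }.
Pass 1: 4 new —
  { q, s, t }  = complement { p, r, u }
  { q, s, u }  = complement { p, r, t }
  { p, r, t, u }  = { p, r, u } ∪ { p, r, t }
  { p, q, r, s, t }  = complement { u }
  [9 total]
Pass 2 (3 new):
  { q, s }  = complement { p, r, t, u }
  { q, s, t, u }  = { q, s, u } ∪ { q, s, t }
  { p, q, r, s, u }  = { q, s, u } ∪ { p, r, u }
  [12 total]
Pass 3. New:
  { t }  = complement { p, q, r, s, u }
  { p, r }  = complement { q, s, t, u }
  [14 total]
Pass 4 (2 new):
  { t, u }  = { u } ∪ { t }
  { p, q, r, s }  = { p, r } ∪ { q, s }
  [16 total]
Pass 5: no new sets; the family is a σ-algebra.

σ(𝒢) = { {  }, { t }, { u }, { p, r }, { q, s }, { t, u }, { p, r, t }, { p, r, u }, { q, s, t }, { q, s, u }, { p, q, r, s }, { p, r, t, u }, { q, s, t, u }, { p, q, r, s, t }, { p, q, r, s, u }, X }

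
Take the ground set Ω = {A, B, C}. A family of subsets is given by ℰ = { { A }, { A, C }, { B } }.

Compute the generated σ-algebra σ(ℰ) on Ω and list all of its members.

Answer: σ(ℰ) = { {}, { A }, { B }, { C }, { A, B }, { A, C }, { B, C }, Ω }

Check:
Initial family (5 sets): { {}, { A }, { B }, { A, C }, Ω }.
Step 1 (2 new):
  { A, B }  = { B } ∪ { A }
  { B, C }  = Ω∖{ A }
  [7 total]
Step 2: +1 →
  { C }  = Ω∖{ A, B }
  [8 total]
Step 3: already closed under ᶜ and ∪.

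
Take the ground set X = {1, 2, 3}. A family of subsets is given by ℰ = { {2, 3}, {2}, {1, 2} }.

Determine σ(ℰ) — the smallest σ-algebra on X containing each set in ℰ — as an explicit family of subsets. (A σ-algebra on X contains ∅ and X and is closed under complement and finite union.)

Start: ℰ ∪ {∅, X} = { {}, {2}, {1, 2}, {2, 3}, X }.
Step 1: +3 →
  {1}  = complement {2, 3}
  {3}  = complement {1, 2}
  {1, 3}  = complement {2}
  (now 8)
Step 2: no new sets; the family is a σ-algebra.

|σ(ℰ)| = 8.  σ(ℰ) = { {}, {1}, {2}, {3}, {1, 2}, {1, 3}, {2, 3}, X }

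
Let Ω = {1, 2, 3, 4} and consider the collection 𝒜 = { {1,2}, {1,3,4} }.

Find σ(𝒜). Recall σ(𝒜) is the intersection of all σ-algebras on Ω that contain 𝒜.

Start: 𝒜 ∪ {∅, Ω} = { {}, {1,2}, {1,3,4}, Ω }.
Pass 1: +2 →
  {2}  = {1,3,4}ᶜ
  {3,4}  = {1,2}ᶜ
  [6 total]
Pass 2: 1 new —
  {2,3,4}  = {3,4} ∪ {2}
  [7 total]
Pass 3 adds 1:
  {1}  = {2,3,4}ᶜ
  [8 total]
Pass 4: stable.

Hence σ(𝒜) has 8 members: { {}, {1}, {2}, {1,2}, {3,4}, {1,3,4}, {2,3,4}, Ω }.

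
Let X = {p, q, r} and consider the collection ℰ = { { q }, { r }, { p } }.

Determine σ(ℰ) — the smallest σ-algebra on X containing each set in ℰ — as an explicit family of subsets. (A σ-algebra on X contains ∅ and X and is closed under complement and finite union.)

Seed the family with ℰ together with ∅ and X: { ∅, { p }, { q }, { r }, X }.
Pass 1. New:
  { p, q }  = { r }ᶜ
  { p, r }  = { q }ᶜ
  { q, r }  = { p }ᶜ
Pass 2 adds nothing — fixpoint reached.

|σ(ℰ)| = 8.  σ(ℰ) = { ∅, { p }, { q }, { r }, { p, q }, { p, r }, { q, r }, X }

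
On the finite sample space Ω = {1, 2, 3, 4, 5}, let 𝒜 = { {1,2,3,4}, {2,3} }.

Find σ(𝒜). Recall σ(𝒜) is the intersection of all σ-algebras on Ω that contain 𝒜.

|σ(𝒜)| = 8.  σ(𝒜) = { {}, {5}, {1,4}, {2,3}, {1,4,5}, {2,3,5}, {1,2,3,4}, Ω }

Trace:
Start: 𝒜 ∪ {∅, Ω} = { {}, {2,3}, {1,2,3,4}, Ω }.
Iteration 1 (2 new):
  {5}  = Ω∖{1,2,3,4}
  {1,4,5}  = Ω∖{2,3}
  [6 total]
Iteration 2: 1 new —
  {2,3,5}  = {2,3} ∪ {5}
  [7 total]
Iteration 3 (1 new):
  {1,4}  = Ω∖{2,3,5}
  [8 total]
Iteration 4: stable.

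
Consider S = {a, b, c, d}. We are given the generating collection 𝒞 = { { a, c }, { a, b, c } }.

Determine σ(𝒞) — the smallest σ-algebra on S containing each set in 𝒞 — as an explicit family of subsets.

Answer: σ(𝒞) = { {  }, { b }, { d }, { a, c }, { b, d }, { a, b, c }, { a, c, d }, S }

Derivation:
Initial family (4 sets): { {  }, { a, c }, { a, b, c }, S }.
Iteration 1 (2 new):
  { d }  = ᶜ of { a, b, c }
  { b, d }  = ᶜ of { a, c }
  |family| = 6
Iteration 2: +1 →
  { a, c, d }  = { a, c } ∪ { d }
  |family| = 7
Iteration 3: 1 new —
  { b }  = ᶜ of { a, c, d }
  |family| = 8
Iteration 4: closed — nothing new.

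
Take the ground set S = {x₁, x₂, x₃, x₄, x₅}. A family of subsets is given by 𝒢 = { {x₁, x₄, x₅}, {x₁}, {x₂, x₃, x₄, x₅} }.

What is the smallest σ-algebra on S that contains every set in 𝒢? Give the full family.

Take S₀ = 𝒢 ∪ {∅, S} = { ∅, {x₁}, {x₁, x₄, x₅}, {x₂, x₃, x₄, x₅}, S }.
Iteration 1: +1 →
  {x₂, x₃}  = ᶜ of {x₁, x₄, x₅}
  — 6 sets.
Iteration 2: +1 →
  {x₁, x₂, x₃}  = {x₂, x₃} ∪ {x₁}
  — 7 sets.
Iteration 3: +1 →
  {x₄, x₅}  = ᶜ of {x₁, x₂, x₃}
  — 8 sets.
Iteration 4: no new sets; the family is a σ-algebra.

|σ(𝒢)| = 8.  σ(𝒢) = { ∅, {x₁}, {x₂, x₃}, {x₄, x₅}, {x₁, x₂, x₃}, {x₁, x₄, x₅}, {x₂, x₃, x₄, x₅}, S }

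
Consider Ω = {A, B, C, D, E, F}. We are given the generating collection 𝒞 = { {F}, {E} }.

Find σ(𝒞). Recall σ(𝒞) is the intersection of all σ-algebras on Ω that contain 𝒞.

Take S₀ = 𝒞 ∪ {∅, Ω} = { {}, {E}, {F}, Ω }.
Iteration 1. New:
  {E, F}  = {E} ∪ {F}
  {A, B, C, D, E}  = {F}ᶜ
  {A, B, C, D, F}  = {E}ᶜ
  [7 total]
Iteration 2: 1 new —
  {A, B, C, D}  = {E, F}ᶜ
  [8 total]
Iteration 3: already closed under ᶜ and ∪.

σ(𝒞) = { {}, {E}, {F}, {E, F}, {A, B, C, D}, {A, B, C, D, E}, {A, B, C, D, F}, Ω }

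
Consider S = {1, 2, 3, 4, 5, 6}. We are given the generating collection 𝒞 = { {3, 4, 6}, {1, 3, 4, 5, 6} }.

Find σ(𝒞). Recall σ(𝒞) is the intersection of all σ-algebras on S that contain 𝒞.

σ(𝒞) = { ∅, {2}, {1, 5}, {1, 2, 5}, {3, 4, 6}, {2, 3, 4, 6}, {1, 3, 4, 5, 6}, S }

Check:
Take S₀ = 𝒞 ∪ {∅, S} = { ∅, {3, 4, 6}, {1, 3, 4, 5, 6}, S }.
Step 1 adds 2:
  {2}  = complement {1, 3, 4, 5, 6}
  {1, 2, 5}  = complement {3, 4, 6}
  [6 total]
Step 2. New:
  {2, 3, 4, 6}  = {3, 4, 6} ∪ {2}
  [7 total]
Step 3 adds 1:
  {1, 5}  = complement {2, 3, 4, 6}
  [8 total]
Step 4: stable.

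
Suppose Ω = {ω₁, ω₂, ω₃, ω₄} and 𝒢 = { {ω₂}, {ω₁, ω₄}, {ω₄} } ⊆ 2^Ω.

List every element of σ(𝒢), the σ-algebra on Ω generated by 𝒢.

|σ(𝒢)| = 16.  σ(𝒢) = { {}, {ω₁}, {ω₂}, {ω₃}, {ω₄}, {ω₁, ω₂}, {ω₁, ω₃}, {ω₁, ω₄}, {ω₂, ω₃}, {ω₂, ω₄}, {ω₃, ω₄}, {ω₁, ω₂, ω₃}, {ω₁, ω₂, ω₄}, {ω₁, ω₃, ω₄}, {ω₂, ω₃, ω₄}, Ω }

Working:
Seed the family with 𝒢 together with ∅ and Ω: { {}, {ω₂}, {ω₄}, {ω₁, ω₄}, Ω }.
Pass 1: +5 →
  {ω₂, ω₃}  = complement {ω₁, ω₄}
  {ω₂, ω₄}  = {ω₄} ∪ {ω₂}
  {ω₁, ω₂, ω₃}  = complement {ω₄}
  {ω₁, ω₂, ω₄}  = {ω₁, ω₄} ∪ {ω₂}
  {ω₁, ω₃, ω₄}  = complement {ω₂}
Pass 2 adds 3:
  {ω₃}  = complement {ω₁, ω₂, ω₄}
  {ω₁, ω₃}  = complement {ω₂, ω₄}
  {ω₂, ω₃, ω₄}  = {ω₂, ω₃} ∪ {ω₄}
Pass 3 (2 new):
  {ω₁}  = complement {ω₂, ω₃, ω₄}
  {ω₃, ω₄}  = {ω₃} ∪ {ω₄}
Pass 4. New:
  {ω₁, ω₂}  = complement {ω₃, ω₄}
Pass 5 adds nothing — fixpoint reached.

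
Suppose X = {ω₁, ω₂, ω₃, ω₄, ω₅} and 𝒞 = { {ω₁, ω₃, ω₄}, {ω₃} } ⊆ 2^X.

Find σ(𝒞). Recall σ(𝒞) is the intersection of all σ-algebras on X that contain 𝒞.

Take S₀ = 𝒞 ∪ {∅, X} = { {}, {ω₃}, {ω₁, ω₃, ω₄}, X }.
Round 1 (2 new):
  {ω₂, ω₅}  = {ω₁, ω₃, ω₄}ᶜ
  {ω₁, ω₂, ω₄, ω₅}  = {ω₃}ᶜ
  |family| = 6
Round 2 (1 new):
  {ω₂, ω₃, ω₅}  = {ω₃} ∪ {ω₂, ω₅}
  |family| = 7
Round 3 (1 new):
  {ω₁, ω₄}  = {ω₂, ω₃, ω₅}ᶜ
  |family| = 8
Round 4 adds nothing — fixpoint reached.

σ(𝒞) = { {}, {ω₃}, {ω₁, ω₄}, {ω₂, ω₅}, {ω₁, ω₃, ω₄}, {ω₂, ω₃, ω₅}, {ω₁, ω₂, ω₄, ω₅}, X }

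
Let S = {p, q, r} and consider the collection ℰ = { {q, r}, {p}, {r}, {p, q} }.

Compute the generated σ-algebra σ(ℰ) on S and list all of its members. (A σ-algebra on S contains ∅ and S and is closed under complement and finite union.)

Answer: σ(ℰ) = { {}, {p}, {q}, {r}, {p, q}, {p, r}, {q, r}, S }

Trace:
Take S₀ = ℰ ∪ {∅, S} = { {}, {p}, {r}, {p, q}, {q, r}, S }.
Pass 1. New:
  {p, r}  = {r} ∪ {p}
  |family| = 7
Pass 2. New:
  {q}  = complement {p, r}
  |family| = 8
Pass 3: no new sets; the family is a σ-algebra.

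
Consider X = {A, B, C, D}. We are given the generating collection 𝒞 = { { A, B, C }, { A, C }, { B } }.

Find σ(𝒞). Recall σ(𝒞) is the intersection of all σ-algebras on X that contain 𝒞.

|σ(𝒞)| = 8.  σ(𝒞) = { {}, { B }, { D }, { A, C }, { B, D }, { A, B, C }, { A, C, D }, X }

Derivation:
Seed the family with 𝒞 together with ∅ and X: { {}, { B }, { A, C }, { A, B, C }, X }.
Iteration 1 (3 new):
  { D }  = X∖{ A, B, C }
  { B, D }  = X∖{ A, C }
  { A, C, D }  = X∖{ B }
  — 8 sets.
After Iteration 2 the family is unchanged; done.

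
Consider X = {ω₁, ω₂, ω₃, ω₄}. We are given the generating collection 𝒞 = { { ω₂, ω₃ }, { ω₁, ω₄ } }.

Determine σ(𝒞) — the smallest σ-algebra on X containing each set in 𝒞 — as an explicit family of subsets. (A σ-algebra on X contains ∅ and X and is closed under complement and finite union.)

Answer: σ(𝒞) = { {}, { ω₁, ω₄ }, { ω₂, ω₃ }, X }

Working:
Seed the family with 𝒞 together with ∅ and X: { {}, { ω₁, ω₄ }, { ω₂, ω₃ }, X }.
Step 1: no new sets; the family is a σ-algebra.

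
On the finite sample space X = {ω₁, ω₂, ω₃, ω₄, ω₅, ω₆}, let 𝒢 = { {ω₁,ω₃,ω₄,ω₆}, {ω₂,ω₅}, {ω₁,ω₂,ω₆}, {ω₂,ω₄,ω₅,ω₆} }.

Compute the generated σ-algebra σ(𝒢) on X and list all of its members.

Take S₀ = 𝒢 ∪ {∅, X} = { {}, {ω₂,ω₅}, {ω₁,ω₂,ω₆}, {ω₁,ω₃,ω₄,ω₆}, {ω₂,ω₄,ω₅,ω₆}, X }.
Round 1: +5 →
  {ω₁,ω₃}  = X∖{ω₂,ω₄,ω₅,ω₆}
  {ω₃,ω₄,ω₅}  = X∖{ω₁,ω₂,ω₆}
  {ω₁,ω₂,ω₅,ω₆}  = {ω₂,ω₅} ∪ {ω₁,ω₂,ω₆}
  {ω₁,ω₂,ω₃,ω₄,ω₆}  = {ω₁,ω₃,ω₄,ω₆} ∪ {ω₁,ω₂,ω₆}
  {ω₁,ω₂,ω₄,ω₅,ω₆}  = {ω₂,ω₄,ω₅,ω₆} ∪ {ω₁,ω₂,ω₆}
  (now 11)
Round 2 (10 new):
  {ω₃}  = X∖{ω₁,ω₂,ω₄,ω₅,ω₆}
  {ω₅}  = X∖{ω₁,ω₂,ω₃,ω₄,ω₆}
  {ω₃,ω₄}  = X∖{ω₁,ω₂,ω₅,ω₆}
  {ω₁,ω₂,ω₃,ω₅}  = {ω₂,ω₅} ∪ {ω₁,ω₃}
  {ω₁,ω₂,ω₃,ω₆}  = {ω₁,ω₃} ∪ {ω₁,ω₂,ω₆}
  {ω₁,ω₃,ω₄,ω₅}  = {ω₃,ω₄,ω₅} ∪ {ω₁,ω₃}
  {ω₂,ω₃,ω₄,ω₅}  = {ω₂,ω₅} ∪ {ω₃,ω₄,ω₅}
  {ω₁,ω₂,ω₃,ω₅,ω₆}  = {ω₁,ω₃} ∪ {ω₁,ω₂,ω₅,ω₆}
  {ω₁,ω₃,ω₄,ω₅,ω₆}  = {ω₃,ω₄,ω₅} ∪ {ω₁,ω₃,ω₄,ω₆}
  {ω₂,ω₃,ω₄,ω₅,ω₆}  = {ω₃,ω₄,ω₅} ∪ {ω₂,ω₄,ω₅,ω₆}
  (now 21)
Round 3 (12 new):
  {ω₁}  = X∖{ω₂,ω₃,ω₄,ω₅,ω₆}
  {ω₂}  = X∖{ω₁,ω₃,ω₄,ω₅,ω₆}
  {ω₄}  = X∖{ω₁,ω₂,ω₃,ω₅,ω₆}
  {ω₁,ω₆}  = X∖{ω₂,ω₃,ω₄,ω₅}
  {ω₂,ω₆}  = X∖{ω₁,ω₃,ω₄,ω₅}
  {ω₃,ω₅}  = {ω₅} ∪ {ω₃}
  {ω₄,ω₅}  = X∖{ω₁,ω₂,ω₃,ω₆}
  {ω₄,ω₆}  = X∖{ω₁,ω₂,ω₃,ω₅}
  {ω₁,ω₃,ω₄}  = {ω₃,ω₄} ∪ {ω₁,ω₃}
  {ω₁,ω₃,ω₅}  = {ω₁,ω₃} ∪ {ω₅}
  {ω₂,ω₃,ω₅}  = {ω₂,ω₅} ∪ {ω₃}
  {ω₁,ω₂,ω₃,ω₄,ω₅}  = {ω₂,ω₅} ∪ {ω₁,ω₃,ω₄,ω₅}
  (now 33)
Round 4 adds 26:
  {ω₆}  = X∖{ω₁,ω₂,ω₃,ω₄,ω₅}
  {ω₁,ω₂}  = {ω₁} ∪ {ω₂}
  {ω₁,ω₄}  = {ω₁} ∪ {ω₄}
  {ω₁,ω₅}  = {ω₁} ∪ {ω₅}
  {ω₂,ω₃}  = {ω₂} ∪ {ω₃}
  {ω₂,ω₄}  = {ω₂} ∪ {ω₄}
  {ω₁,ω₂,ω₃}  = {ω₂} ∪ {ω₁,ω₃}
  {ω₁,ω₂,ω₅}  = {ω₂,ω₅} ∪ {ω₁}
  {ω₁,ω₃,ω₆}  = {ω₁,ω₆} ∪ {ω₃}
  {ω₁,ω₄,ω₅}  = {ω₁} ∪ {ω₄,ω₅}
  {ω₁,ω₄,ω₆}  = X∖{ω₂,ω₃,ω₅}
  {ω₁,ω₅,ω₆}  = {ω₁,ω₆} ∪ {ω₅}
  {ω₂,ω₃,ω₄}  = {ω₃,ω₄} ∪ {ω₂}
  {ω₂,ω₃,ω₆}  = {ω₂,ω₆} ∪ {ω₃}
  {ω₂,ω₄,ω₅}  = {ω₂,ω₅} ∪ {ω₄,ω₅}
  {ω₂,ω₄,ω₆}  = X∖{ω₁,ω₃,ω₅}
  {ω₂,ω₅,ω₆}  = X∖{ω₁,ω₃,ω₄}
  {ω₃,ω₄,ω₆}  = {ω₃,ω₄} ∪ {ω₄,ω₆}
  {ω₄,ω₅,ω₆}  = {ω₅} ∪ {ω₄,ω₆}
  {ω₁,ω₂,ω₃,ω₄}  = {ω₂} ∪ {ω₁,ω₃,ω₄}
  {ω₁,ω₂,ω₄,ω₆}  = X∖{ω₃,ω₅}
  {ω₁,ω₃,ω₅,ω₆}  = {ω₁,ω₆} ∪ {ω₁,ω₃,ω₅}
  {ω₁,ω₄,ω₅,ω₆}  = {ω₁,ω₆} ∪ {ω₄,ω₅}
  {ω₂,ω₃,ω₄,ω₆}  = {ω₃,ω₄} ∪ {ω₂,ω₆}
  {ω₂,ω₃,ω₅,ω₆}  = {ω₂,ω₆} ∪ {ω₂,ω₃,ω₅}
  {ω₃,ω₄,ω₅,ω₆}  = {ω₃,ω₄,ω₅} ∪ {ω₄,ω₆}
  (now 59)
Round 5. New:
  {ω₃,ω₆}  = {ω₆} ∪ {ω₃}
  {ω₅,ω₆}  = X∖{ω₁,ω₂,ω₃,ω₄}
  {ω₁,ω₂,ω₄}  = {ω₂} ∪ {ω₁,ω₄}
  {ω₃,ω₅,ω₆}  = {ω₃,ω₅} ∪ {ω₆}
  {ω₁,ω₂,ω₄,ω₅}  = {ω₂,ω₅} ∪ {ω₁,ω₄}
  (now 64)
After Round 6 the family is unchanged; done.

σ(𝒢) = { {}, {ω₁}, {ω₂}, {ω₃}, {ω₄}, {ω₅}, {ω₆}, {ω₁,ω₂}, {ω₁,ω₃}, {ω₁,ω₄}, {ω₁,ω₅}, {ω₁,ω₆}, {ω₂,ω₃}, {ω₂,ω₄}, {ω₂,ω₅}, {ω₂,ω₆}, {ω₃,ω₄}, {ω₃,ω₅}, {ω₃,ω₆}, {ω₄,ω₅}, {ω₄,ω₆}, {ω₅,ω₆}, {ω₁,ω₂,ω₃}, {ω₁,ω₂,ω₄}, {ω₁,ω₂,ω₅}, {ω₁,ω₂,ω₆}, {ω₁,ω₃,ω₄}, {ω₁,ω₃,ω₅}, {ω₁,ω₃,ω₆}, {ω₁,ω₄,ω₅}, {ω₁,ω₄,ω₆}, {ω₁,ω₅,ω₆}, {ω₂,ω₃,ω₄}, {ω₂,ω₃,ω₅}, {ω₂,ω₃,ω₆}, {ω₂,ω₄,ω₅}, {ω₂,ω₄,ω₆}, {ω₂,ω₅,ω₆}, {ω₃,ω₄,ω₅}, {ω₃,ω₄,ω₆}, {ω₃,ω₅,ω₆}, {ω₄,ω₅,ω₆}, {ω₁,ω₂,ω₃,ω₄}, {ω₁,ω₂,ω₃,ω₅}, {ω₁,ω₂,ω₃,ω₆}, {ω₁,ω₂,ω₄,ω₅}, {ω₁,ω₂,ω₄,ω₆}, {ω₁,ω₂,ω₅,ω₆}, {ω₁,ω₃,ω₄,ω₅}, {ω₁,ω₃,ω₄,ω₆}, {ω₁,ω₃,ω₅,ω₆}, {ω₁,ω₄,ω₅,ω₆}, {ω₂,ω₃,ω₄,ω₅}, {ω₂,ω₃,ω₄,ω₆}, {ω₂,ω₃,ω₅,ω₆}, {ω₂,ω₄,ω₅,ω₆}, {ω₃,ω₄,ω₅,ω₆}, {ω₁,ω₂,ω₃,ω₄,ω₅}, {ω₁,ω₂,ω₃,ω₄,ω₆}, {ω₁,ω₂,ω₃,ω₅,ω₆}, {ω₁,ω₂,ω₄,ω₅,ω₆}, {ω₁,ω₃,ω₄,ω₅,ω₆}, {ω₂,ω₃,ω₄,ω₅,ω₆}, X }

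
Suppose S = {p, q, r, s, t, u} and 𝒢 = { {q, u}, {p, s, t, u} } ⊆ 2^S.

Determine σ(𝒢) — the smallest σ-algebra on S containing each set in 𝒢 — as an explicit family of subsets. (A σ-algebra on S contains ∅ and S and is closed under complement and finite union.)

|σ(𝒢)| = 16.  σ(𝒢) = { {}, {q}, {r}, {u}, {q, r}, {q, u}, {r, u}, {p, s, t}, {q, r, u}, {p, q, s, t}, {p, r, s, t}, {p, s, t, u}, {p, q, r, s, t}, {p, q, s, t, u}, {p, r, s, t, u}, S }

Working:
Start: 𝒢 ∪ {∅, S} = { {}, {q, u}, {p, s, t, u}, S }.
Pass 1 (3 new):
  {q, r}  = ᶜ of {p, s, t, u}
  {p, r, s, t}  = ᶜ of {q, u}
  {p, q, s, t, u}  = {p, s, t, u} ∪ {q, u}
  |family| = 7
Pass 2 adds 4:
  {r}  = ᶜ of {p, q, s, t, u}
  {q, r, u}  = {q, r} ∪ {q, u}
  {p, q, r, s, t}  = {q, r} ∪ {p, r, s, t}
  {p, r, s, t, u}  = {p, r, s, t} ∪ {p, s, t, u}
  |family| = 11
Pass 3 adds 3:
  {q}  = ᶜ of {p, r, s, t, u}
  {u}  = ᶜ of {p, q, r, s, t}
  {p, s, t}  = ᶜ of {q, r, u}
  |family| = 14
Pass 4: 2 new —
  {r, u}  = {r} ∪ {u}
  {p, q, s, t}  = {p, s, t} ∪ {q}
  |family| = 16
Pass 5: already closed under ᶜ and ∪.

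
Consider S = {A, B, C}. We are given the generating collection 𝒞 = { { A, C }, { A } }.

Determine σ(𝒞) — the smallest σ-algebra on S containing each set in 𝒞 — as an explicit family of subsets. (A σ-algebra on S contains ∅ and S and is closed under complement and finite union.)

|σ(𝒞)| = 8.  σ(𝒞) = { {}, { A }, { B }, { C }, { A, B }, { A, C }, { B, C }, S }

Working:
Initial family (4 sets): { {}, { A }, { A, C }, S }.
Iteration 1: +2 →
  { B }  = S∖{ A, C }
  { B, C }  = S∖{ A }
  [6 total]
Iteration 2 (1 new):
  { A, B }  = { B } ∪ { A }
  [7 total]
Iteration 3: +1 →
  { C }  = S∖{ A, B }
  [8 total]
Iteration 4 adds nothing — fixpoint reached.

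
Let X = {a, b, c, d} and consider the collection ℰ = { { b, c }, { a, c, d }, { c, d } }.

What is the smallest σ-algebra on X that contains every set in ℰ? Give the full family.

σ(ℰ) = { ∅, { a }, { b }, { c }, { d }, { a, b }, { a, c }, { a, d }, { b, c }, { b, d }, { c, d }, { a, b, c }, { a, b, d }, { a, c, d }, { b, c, d }, X }

Trace:
Start: ℰ ∪ {∅, X} = { ∅, { b, c }, { c, d }, { a, c, d }, X }.
Step 1: 4 new —
  { b }  = X∖{ a, c, d }
  { a, b }  = X∖{ c, d }
  { a, d }  = X∖{ b, c }
  { b, c, d }  = { c, d } ∪ { b, c }
  (now 9)
Step 2: 3 new —
  { a }  = X∖{ b, c, d }
  { a, b, c }  = { a, b } ∪ { b, c }
  { a, b, d }  = { a, b } ∪ { a, d }
  (now 12)
Step 3: +2 →
  { c }  = X∖{ a, b, d }
  { d }  = X∖{ a, b, c }
  (now 14)
Step 4: 2 new —
  { a, c }  = { c } ∪ { a }
  { b, d }  = { d } ∪ { b }
  (now 16)
Step 5 adds nothing — fixpoint reached.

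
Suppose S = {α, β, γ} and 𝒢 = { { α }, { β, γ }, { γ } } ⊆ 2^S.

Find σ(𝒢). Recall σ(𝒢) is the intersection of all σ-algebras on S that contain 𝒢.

Take S₀ = 𝒢 ∪ {∅, S} = { {  }, { α }, { γ }, { β, γ }, S }.
Round 1 adds 2:
  { α, β }  = complement { γ }
  { α, γ }  = { γ } ∪ { α }
  |family| = 7
Round 2. New:
  { β }  = complement { α, γ }
  |family| = 8
Round 3: closed — nothing new.

Hence σ(𝒢) has 8 members: { {  }, { α }, { β }, { γ }, { α, β }, { α, γ }, { β, γ }, S }.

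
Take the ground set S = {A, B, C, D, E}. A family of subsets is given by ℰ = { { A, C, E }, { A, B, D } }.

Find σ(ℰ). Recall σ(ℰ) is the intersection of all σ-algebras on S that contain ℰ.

|σ(ℰ)| = 8.  σ(ℰ) = { {  }, { A }, { B, D }, { C, E }, { A, B, D }, { A, C, E }, { B, C, D, E }, S }

Derivation:
Start: ℰ ∪ {∅, S} = { {  }, { A, B, D }, { A, C, E }, S }.
Iteration 1. New:
  { B, D }  = S∖{ A, C, E }
  { C, E }  = S∖{ A, B, D }
  — 6 sets.
Iteration 2. New:
  { B, C, D, E }  = { C, E } ∪ { B, D }
  — 7 sets.
Iteration 3: 1 new —
  { A }  = S∖{ B, C, D, E }
  — 8 sets.
After Iteration 4 the family is unchanged; done.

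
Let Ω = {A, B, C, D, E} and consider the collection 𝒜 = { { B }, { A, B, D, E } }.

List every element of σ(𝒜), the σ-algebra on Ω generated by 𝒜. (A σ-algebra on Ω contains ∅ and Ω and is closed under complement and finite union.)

Answer: σ(𝒜) = { {  }, { B }, { C }, { B, C }, { A, D, E }, { A, B, D, E }, { A, C, D, E }, Ω }

Working:
Begin from { {  }, { B }, { A, B, D, E }, Ω } (that is, 𝒜 plus ∅ and Ω).
Round 1. New:
  { C }  = complement { A, B, D, E }
  { A, C, D, E }  = complement { B }
  — 6 sets.
Round 2: 1 new —
  { B, C }  = { C } ∪ { B }
  — 7 sets.
Round 3 (1 new):
  { A, D, E }  = complement { B, C }
  — 8 sets.
Round 4: stable.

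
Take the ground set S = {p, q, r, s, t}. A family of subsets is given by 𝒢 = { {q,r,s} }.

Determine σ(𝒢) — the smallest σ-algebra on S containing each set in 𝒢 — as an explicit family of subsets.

Start: 𝒢 ∪ {∅, S} = { {}, {q,r,s}, S }.
Round 1: 1 new —
  {p,t}  = ᶜ of {q,r,s}
  (now 4)
After Round 2 the family is unchanged; done.

σ(𝒢) = { {}, {p,t}, {q,r,s}, S }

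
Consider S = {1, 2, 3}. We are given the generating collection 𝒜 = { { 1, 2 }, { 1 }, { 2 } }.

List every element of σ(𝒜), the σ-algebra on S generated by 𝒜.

Seed the family with 𝒜 together with ∅ and S: { {  }, { 1 }, { 2 }, { 1, 2 }, S }.
Round 1 adds 3:
  { 3 }  = complement { 1, 2 }
  { 1, 3 }  = complement { 2 }
  { 2, 3 }  = complement { 1 }
  (now 8)
Round 2: closed — nothing new.

Hence σ(𝒜) has 8 members: { {  }, { 1 }, { 2 }, { 3 }, { 1, 2 }, { 1, 3 }, { 2, 3 }, S }.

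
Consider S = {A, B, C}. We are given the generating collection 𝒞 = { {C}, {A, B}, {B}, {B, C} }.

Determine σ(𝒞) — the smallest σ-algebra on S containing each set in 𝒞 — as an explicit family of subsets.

Take S₀ = 𝒞 ∪ {∅, S} = { ∅, {B}, {C}, {A, B}, {B, C}, S }.
Pass 1 adds 2:
  {A}  = S∖{B, C}
  {A, C}  = S∖{B}
  |family| = 8
After Pass 2 the family is unchanged; done.

Therefore σ(𝒞) = { ∅, {A}, {B}, {C}, {A, B}, {A, C}, {B, C}, S } (|σ(𝒞)| = 8).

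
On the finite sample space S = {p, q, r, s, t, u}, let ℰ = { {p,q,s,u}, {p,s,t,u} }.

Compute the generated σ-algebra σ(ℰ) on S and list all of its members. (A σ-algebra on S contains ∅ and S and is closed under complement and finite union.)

Initial family (4 sets): { {}, {p,q,s,u}, {p,s,t,u}, S }.
Pass 1. New:
  {q,r}  = {p,s,t,u}ᶜ
  {r,t}  = {p,q,s,u}ᶜ
  {p,q,s,t,u}  = {p,s,t,u} ∪ {p,q,s,u}
  — 7 sets.
Pass 2 (4 new):
  {r}  = {p,q,s,t,u}ᶜ
  {q,r,t}  = {q,r} ∪ {r,t}
  {p,q,r,s,u}  = {q,r} ∪ {p,q,s,u}
  {p,r,s,t,u}  = {p,s,t,u} ∪ {r,t}
  — 11 sets.
Pass 3: 3 new —
  {q}  = {p,r,s,t,u}ᶜ
  {t}  = {p,q,r,s,u}ᶜ
  {p,s,u}  = {q,r,t}ᶜ
  — 14 sets.
Pass 4: 2 new —
  {q,t}  = {q} ∪ {t}
  {p,r,s,u}  = {r} ∪ {p,s,u}
  — 16 sets.
Pass 5: closed — nothing new.

σ(ℰ) = { {}, {q}, {r}, {t}, {q,r}, {q,t}, {r,t}, {p,s,u}, {q,r,t}, {p,q,s,u}, {p,r,s,u}, {p,s,t,u}, {p,q,r,s,u}, {p,q,s,t,u}, {p,r,s,t,u}, S }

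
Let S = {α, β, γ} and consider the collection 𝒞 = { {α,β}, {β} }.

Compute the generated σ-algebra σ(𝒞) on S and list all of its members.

Seed the family with 𝒞 together with ∅ and S: { ∅, {β}, {α,β}, S }.
Step 1. New:
  {γ}  = complement {α,β}
  {α,γ}  = complement {β}
  — 6 sets.
Step 2: +1 →
  {β,γ}  = {γ} ∪ {β}
  — 7 sets.
Step 3: +1 →
  {α}  = complement {β,γ}
  — 8 sets.
Step 4: already closed under ᶜ and ∪.

Hence σ(𝒞) has 8 members: { ∅, {α}, {β}, {γ}, {α,β}, {α,γ}, {β,γ}, S }.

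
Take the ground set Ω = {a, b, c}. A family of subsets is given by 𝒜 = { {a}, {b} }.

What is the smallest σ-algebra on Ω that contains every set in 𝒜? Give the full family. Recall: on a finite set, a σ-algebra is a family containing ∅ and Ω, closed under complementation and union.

Seed the family with 𝒜 together with ∅ and Ω: { {}, {a}, {b}, Ω }.
Round 1 (3 new):
  {a, b}  = {a} ∪ {b}
  {a, c}  = Ω∖{b}
  {b, c}  = Ω∖{a}
Round 2: +1 →
  {c}  = Ω∖{a, b}
Round 3: stable.

|σ(𝒜)| = 8.  σ(𝒜) = { {}, {a}, {b}, {c}, {a, b}, {a, c}, {b, c}, Ω }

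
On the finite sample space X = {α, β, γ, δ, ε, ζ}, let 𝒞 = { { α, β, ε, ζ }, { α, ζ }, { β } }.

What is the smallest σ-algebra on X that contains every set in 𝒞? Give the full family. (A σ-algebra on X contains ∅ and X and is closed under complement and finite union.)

Take S₀ = 𝒞 ∪ {∅, X} = { {  }, { β }, { α, ζ }, { α, β, ε, ζ }, X }.
Pass 1 (4 new):
  { γ, δ }  = complement { α, β, ε, ζ }
  { α, β, ζ }  = { α, ζ } ∪ { β }
  { β, γ, δ, ε }  = complement { α, ζ }
  { α, γ, δ, ε, ζ }  = complement { β }
  |family| = 9
Pass 2: 4 new —
  { β, γ, δ }  = { γ, δ } ∪ { β }
  { γ, δ, ε }  = complement { α, β, ζ }
  { α, γ, δ, ζ }  = { γ, δ } ∪ { α, ζ }
  { α, β, γ, δ, ζ }  = { γ, δ } ∪ { α, β, ζ }
  |family| = 13
Pass 3: 3 new —
  { ε }  = complement { α, β, γ, δ, ζ }
  { β, ε }  = complement { α, γ, δ, ζ }
  { α, ε, ζ }  = complement { β, γ, δ }
  |family| = 16
Pass 4: already closed under ᶜ and ∪.

Hence σ(𝒞) has 16 members: { {  }, { β }, { ε }, { α, ζ }, { β, ε }, { γ, δ }, { α, β, ζ }, { α, ε, ζ }, { β, γ, δ }, { γ, δ, ε }, { α, β, ε, ζ }, { α, γ, δ, ζ }, { β, γ, δ, ε }, { α, β, γ, δ, ζ }, { α, γ, δ, ε, ζ }, X }.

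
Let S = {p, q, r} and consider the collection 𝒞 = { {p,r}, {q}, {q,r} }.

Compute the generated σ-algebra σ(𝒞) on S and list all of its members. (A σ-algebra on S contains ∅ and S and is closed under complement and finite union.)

σ(𝒞) = { ∅, {p}, {q}, {r}, {p,q}, {p,r}, {q,r}, S }

Working:
Start: 𝒞 ∪ {∅, S} = { ∅, {q}, {p,r}, {q,r}, S }.
Iteration 1. New:
  {p}  = complement {q,r}
  (now 6)
Iteration 2 adds 1:
  {p,q}  = {q} ∪ {p}
  (now 7)
Iteration 3 (1 new):
  {r}  = complement {p,q}
  (now 8)
Iteration 4: stable.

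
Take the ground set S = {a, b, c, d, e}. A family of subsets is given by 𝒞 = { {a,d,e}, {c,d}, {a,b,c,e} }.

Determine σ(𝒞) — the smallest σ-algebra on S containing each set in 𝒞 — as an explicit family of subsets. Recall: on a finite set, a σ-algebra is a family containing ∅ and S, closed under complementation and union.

σ(𝒞) = { ∅, {b}, {c}, {d}, {a,e}, {b,c}, {b,d}, {c,d}, {a,b,e}, {a,c,e}, {a,d,e}, {b,c,d}, {a,b,c,e}, {a,b,d,e}, {a,c,d,e}, S }

Working:
Seed the family with 𝒞 together with ∅ and S: { ∅, {c,d}, {a,d,e}, {a,b,c,e}, S }.
Round 1 adds 4:
  {d}  = S∖{a,b,c,e}
  {b,c}  = S∖{a,d,e}
  {a,b,e}  = S∖{c,d}
  {a,c,d,e}  = {a,d,e} ∪ {c,d}
  (now 9)
Round 2: 3 new —
  {b}  = S∖{a,c,d,e}
  {b,c,d}  = {c,d} ∪ {b,c}
  {a,b,d,e}  = {a,d,e} ∪ {a,b,e}
  (now 12)
Round 3. New:
  {c}  = S∖{a,b,d,e}
  {a,e}  = S∖{b,c,d}
  {b,d}  = {d} ∪ {b}
  (now 15)
Round 4. New:
  {a,c,e}  = S∖{b,d}
  (now 16)
Round 5: already closed under ᶜ and ∪.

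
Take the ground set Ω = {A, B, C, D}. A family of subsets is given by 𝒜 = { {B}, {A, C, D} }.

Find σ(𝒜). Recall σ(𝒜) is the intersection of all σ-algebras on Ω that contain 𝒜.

σ(𝒜) = { ∅, {B}, {A, C, D}, Ω }

Derivation:
Initial family (4 sets): { ∅, {B}, {A, C, D}, Ω }.
Iteration 1: stable.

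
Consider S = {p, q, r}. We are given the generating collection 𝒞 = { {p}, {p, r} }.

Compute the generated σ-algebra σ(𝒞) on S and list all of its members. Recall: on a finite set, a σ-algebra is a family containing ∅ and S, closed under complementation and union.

Answer: σ(𝒞) = { {}, {p}, {q}, {r}, {p, q}, {p, r}, {q, r}, S }

Trace:
Seed the family with 𝒞 together with ∅ and S: { {}, {p}, {p, r}, S }.
Round 1: +2 →
  {q}  = complement {p, r}
  {q, r}  = complement {p}
Round 2: +1 →
  {p, q}  = {q} ∪ {p}
Round 3: +1 →
  {r}  = complement {p, q}
After Round 4 the family is unchanged; done.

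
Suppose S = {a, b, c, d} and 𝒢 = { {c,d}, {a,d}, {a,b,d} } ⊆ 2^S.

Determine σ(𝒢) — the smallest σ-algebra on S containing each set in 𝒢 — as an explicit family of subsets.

σ(𝒢) (16 sets): { {}, {a}, {b}, {c}, {d}, {a,b}, {a,c}, {a,d}, {b,c}, {b,d}, {c,d}, {a,b,c}, {a,b,d}, {a,c,d}, {b,c,d}, S }

Trace:
Start: 𝒢 ∪ {∅, S} = { {}, {a,d}, {c,d}, {a,b,d}, S }.
Pass 1: +4 →
  {c}  = {a,b,d}ᶜ
  {a,b}  = {c,d}ᶜ
  {b,c}  = {a,d}ᶜ
  {a,c,d}  = {c,d} ∪ {a,d}
  |family| = 9
Pass 2: 3 new —
  {b}  = {a,c,d}ᶜ
  {a,b,c}  = {a,b} ∪ {c}
  {b,c,d}  = {c,d} ∪ {b,c}
  |family| = 12
Pass 3 (2 new):
  {a}  = {b,c,d}ᶜ
  {d}  = {a,b,c}ᶜ
  |family| = 14
Pass 4 adds 2:
  {a,c}  = {c} ∪ {a}
  {b,d}  = {d} ∪ {b}
  |family| = 16
Pass 5: closed — nothing new.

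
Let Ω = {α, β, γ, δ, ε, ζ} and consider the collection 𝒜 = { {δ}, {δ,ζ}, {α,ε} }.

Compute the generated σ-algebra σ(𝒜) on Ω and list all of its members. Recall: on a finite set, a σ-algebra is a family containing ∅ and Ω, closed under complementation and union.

σ(𝒜) (16 sets): { {}, {δ}, {ζ}, {α,ε}, {β,γ}, {δ,ζ}, {α,δ,ε}, {α,ε,ζ}, {β,γ,δ}, {β,γ,ζ}, {α,β,γ,ε}, {α,δ,ε,ζ}, {β,γ,δ,ζ}, {α,β,γ,δ,ε}, {α,β,γ,ε,ζ}, Ω }

Trace:
Start: 𝒜 ∪ {∅, Ω} = { {}, {δ}, {α,ε}, {δ,ζ}, Ω }.
Iteration 1: 5 new —
  {α,δ,ε}  = {α,ε} ∪ {δ}
  {α,β,γ,ε}  = ᶜ of {δ,ζ}
  {α,δ,ε,ζ}  = {α,ε} ∪ {δ,ζ}
  {β,γ,δ,ζ}  = ᶜ of {α,ε}
  {α,β,γ,ε,ζ}  = ᶜ of {δ}
Iteration 2: +3 →
  {β,γ}  = ᶜ of {α,δ,ε,ζ}
  {β,γ,ζ}  = ᶜ of {α,δ,ε}
  {α,β,γ,δ,ε}  = {α,δ,ε} ∪ {α,β,γ,ε}
Iteration 3 adds 2:
  {ζ}  = ᶜ of {α,β,γ,δ,ε}
  {β,γ,δ}  = {β,γ} ∪ {δ}
Iteration 4 adds 1:
  {α,ε,ζ}  = ᶜ of {β,γ,δ}
Iteration 5: already closed under ᶜ and ∪.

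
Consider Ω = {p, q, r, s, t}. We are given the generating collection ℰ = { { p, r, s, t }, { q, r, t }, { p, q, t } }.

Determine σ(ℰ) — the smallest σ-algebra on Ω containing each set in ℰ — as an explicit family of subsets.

Start: ℰ ∪ {∅, Ω} = { {}, { p, q, t }, { q, r, t }, { p, r, s, t }, Ω }.
Step 1: 4 new —
  { q }  = ᶜ of { p, r, s, t }
  { p, s }  = ᶜ of { q, r, t }
  { r, s }  = ᶜ of { p, q, t }
  { p, q, r, t }  = { p, q, t } ∪ { q, r, t }
  — 9 sets.
Step 2 adds 6:
  { s }  = ᶜ of { p, q, r, t }
  { p, q, s }  = { q } ∪ { p, s }
  { p, r, s }  = { r, s } ∪ { p, s }
  { q, r, s }  = { r, s } ∪ { q }
  { p, q, s, t }  = { p, q, t } ∪ { p, s }
  { q, r, s, t }  = { r, s } ∪ { q, r, t }
  — 15 sets.
Step 3 adds 7:
  { p }  = ᶜ of { q, r, s, t }
  { r }  = ᶜ of { p, q, s, t }
  { p, t }  = ᶜ of { q, r, s }
  { q, s }  = { s } ∪ { q }
  { q, t }  = ᶜ of { p, r, s }
  { r, t }  = ᶜ of { p, q, s }
  { p, q, r, s }  = { r, s } ∪ { p, q, s }
  — 22 sets.
Step 4. New:
  { t }  = ᶜ of { p, q, r, s }
  { p, q }  = { q } ∪ { p }
  { p, r }  = { r } ∪ { p }
  { q, r }  = { q } ∪ { r }
  { p, r, t }  = ᶜ of { q, s }
  { p, s, t }  = { p, s } ∪ { p, t }
  { q, s, t }  = { q, t } ∪ { q, s }
  { r, s, t }  = { r, s } ∪ { r, t }
  — 30 sets.
Step 5: +2 →
  { s, t }  = { t } ∪ { s }
  { p, q, r }  = { p, q } ∪ { r }
  — 32 sets.
Step 6: no new sets; the family is a σ-algebra.

|σ(ℰ)| = 32.  σ(ℰ) = { {}, { p }, { q }, { r }, { s }, { t }, { p, q }, { p, r }, { p, s }, { p, t }, { q, r }, { q, s }, { q, t }, { r, s }, { r, t }, { s, t }, { p, q, r }, { p, q, s }, { p, q, t }, { p, r, s }, { p, r, t }, { p, s, t }, { q, r, s }, { q, r, t }, { q, s, t }, { r, s, t }, { p, q, r, s }, { p, q, r, t }, { p, q, s, t }, { p, r, s, t }, { q, r, s, t }, Ω }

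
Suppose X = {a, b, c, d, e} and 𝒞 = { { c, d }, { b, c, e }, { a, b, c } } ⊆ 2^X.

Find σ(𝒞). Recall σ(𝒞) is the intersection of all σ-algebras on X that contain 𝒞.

|σ(𝒞)| = 32.  σ(𝒞) = { ∅, { a }, { b }, { c }, { d }, { e }, { a, b }, { a, c }, { a, d }, { a, e }, { b, c }, { b, d }, { b, e }, { c, d }, { c, e }, { d, e }, { a, b, c }, { a, b, d }, { a, b, e }, { a, c, d }, { a, c, e }, { a, d, e }, { b, c, d }, { b, c, e }, { b, d, e }, { c, d, e }, { a, b, c, d }, { a, b, c, e }, { a, b, d, e }, { a, c, d, e }, { b, c, d, e }, X }

Trace:
Begin from { ∅, { c, d }, { a, b, c }, { b, c, e }, X } (that is, 𝒞 plus ∅ and X).
Pass 1: +6 →
  { a, d }  = X∖{ b, c, e }
  { d, e }  = X∖{ a, b, c }
  { a, b, e }  = X∖{ c, d }
  { a, b, c, d }  = { c, d } ∪ { a, b, c }
  { a, b, c, e }  = { b, c, e } ∪ { a, b, c }
  { b, c, d, e }  = { c, d } ∪ { b, c, e }
  |family| = 11
Pass 2 adds 7:
  { a }  = X∖{ b, c, d, e }
  { d }  = X∖{ a, b, c, e }
  { e }  = X∖{ a, b, c, d }
  { a, c, d }  = { c, d } ∪ { a, d }
  { a, d, e }  = { d, e } ∪ { a, d }
  { c, d, e }  = { c, d } ∪ { d, e }
  { a, b, d, e }  = { d, e } ∪ { a, b, e }
  |family| = 18
Pass 3 (6 new):
  { c }  = X∖{ a, b, d, e }
  { a, b }  = X∖{ c, d, e }
  { a, e }  = { e } ∪ { a }
  { b, c }  = X∖{ a, d, e }
  { b, e }  = X∖{ a, c, d }
  { a, c, d, e }  = { d, e } ∪ { a, c, d }
  |family| = 24
Pass 4. New:
  { b }  = X∖{ a, c, d, e }
  { a, c }  = { c } ∪ { a }
  { c, e }  = { e } ∪ { c }
  { a, b, d }  = { a, b } ∪ { a, d }
  { a, c, e }  = { c } ∪ { a, e }
  { b, c, d }  = X∖{ a, e }
  { b, d, e }  = { b, e } ∪ { d, e }
  |family| = 31
Pass 5 (1 new):
  { b, d }  = X∖{ a, c, e }
  |family| = 32
Pass 6: no new sets; the family is a σ-algebra.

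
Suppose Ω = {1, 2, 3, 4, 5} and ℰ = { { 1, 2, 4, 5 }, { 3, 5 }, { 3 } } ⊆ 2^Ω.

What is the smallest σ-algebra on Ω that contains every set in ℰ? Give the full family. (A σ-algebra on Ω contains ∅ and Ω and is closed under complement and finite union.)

σ(ℰ) = { {}, { 3 }, { 5 }, { 3, 5 }, { 1, 2, 4 }, { 1, 2, 3, 4 }, { 1, 2, 4, 5 }, Ω }

Trace:
Take S₀ = ℰ ∪ {∅, Ω} = { {}, { 3 }, { 3, 5 }, { 1, 2, 4, 5 }, Ω }.
Iteration 1 adds 1:
  { 1, 2, 4 }  = { 3, 5 }ᶜ
Iteration 2: 1 new —
  { 1, 2, 3, 4 }  = { 3 } ∪ { 1, 2, 4 }
Iteration 3 (1 new):
  { 5 }  = { 1, 2, 3, 4 }ᶜ
Iteration 4: stable.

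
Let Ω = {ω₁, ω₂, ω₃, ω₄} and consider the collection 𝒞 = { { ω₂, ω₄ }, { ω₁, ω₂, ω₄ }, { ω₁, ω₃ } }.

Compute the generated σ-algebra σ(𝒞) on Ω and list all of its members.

Seed the family with 𝒞 together with ∅ and Ω: { {}, { ω₁, ω₃ }, { ω₂, ω₄ }, { ω₁, ω₂, ω₄ }, Ω }.
Round 1. New:
  { ω₃ }  = Ω∖{ ω₁, ω₂, ω₄ }
  |family| = 6
Round 2: +1 →
  { ω₂, ω₃, ω₄ }  = { ω₃ } ∪ { ω₂, ω₄ }
  |family| = 7
Round 3 (1 new):
  { ω₁ }  = Ω∖{ ω₂, ω₃, ω₄ }
  |family| = 8
After Round 4 the family is unchanged; done.

Therefore σ(𝒞) = { {}, { ω₁ }, { ω₃ }, { ω₁, ω₃ }, { ω₂, ω₄ }, { ω₁, ω₂, ω₄ }, { ω₂, ω₃, ω₄ }, Ω } (|σ(𝒞)| = 8).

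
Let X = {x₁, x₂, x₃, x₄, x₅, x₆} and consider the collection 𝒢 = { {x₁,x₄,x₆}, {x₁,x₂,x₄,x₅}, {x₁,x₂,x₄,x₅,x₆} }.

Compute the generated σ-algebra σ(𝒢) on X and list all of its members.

Seed the family with 𝒢 together with ∅ and X: { {}, {x₁,x₄,x₆}, {x₁,x₂,x₄,x₅}, {x₁,x₂,x₄,x₅,x₆}, X }.
Pass 1: +3 →
  {x₃}  = ᶜ of {x₁,x₂,x₄,x₅,x₆}
  {x₃,x₆}  = ᶜ of {x₁,x₂,x₄,x₅}
  {x₂,x₃,x₅}  = ᶜ of {x₁,x₄,x₆}
  (now 8)
Pass 2. New:
  {x₁,x₃,x₄,x₆}  = {x₃} ∪ {x₁,x₄,x₆}
  {x₂,x₃,x₅,x₆}  = {x₂,x₃,x₅} ∪ {x₃,x₆}
  {x₁,x₂,x₃,x₄,x₅}  = {x₃} ∪ {x₁,x₂,x₄,x₅}
  (now 11)
Pass 3 (3 new):
  {x₆}  = ᶜ of {x₁,x₂,x₃,x₄,x₅}
  {x₁,x₄}  = ᶜ of {x₂,x₃,x₅,x₆}
  {x₂,x₅}  = ᶜ of {x₁,x₃,x₄,x₆}
  (now 14)
Pass 4. New:
  {x₁,x₃,x₄}  = {x₃} ∪ {x₁,x₄}
  {x₂,x₅,x₆}  = {x₂,x₅} ∪ {x₆}
  (now 16)
Pass 5: closed — nothing new.

Hence σ(𝒢) has 16 members: { {}, {x₃}, {x₆}, {x₁,x₄}, {x₂,x₅}, {x₃,x₆}, {x₁,x₃,x₄}, {x₁,x₄,x₆}, {x₂,x₃,x₅}, {x₂,x₅,x₆}, {x₁,x₂,x₄,x₅}, {x₁,x₃,x₄,x₆}, {x₂,x₃,x₅,x₆}, {x₁,x₂,x₃,x₄,x₅}, {x₁,x₂,x₄,x₅,x₆}, X }.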